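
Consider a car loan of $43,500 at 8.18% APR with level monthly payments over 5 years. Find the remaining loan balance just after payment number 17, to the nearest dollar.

With monthly rate i = 8.18%/12 = 0.0068167, the balance after k of n payments is P · [(1+i)^n − (1+i)^k] / [(1+i)^n − 1].
(1+0.0068167)^60 = 1.50322424 and (1+0.0068167)^17 = 1.12242346, so the balance is 43,500 × (1.50322424 − 1.12242346) / (1.50322424 − 1) = $32,917.40.

$32,917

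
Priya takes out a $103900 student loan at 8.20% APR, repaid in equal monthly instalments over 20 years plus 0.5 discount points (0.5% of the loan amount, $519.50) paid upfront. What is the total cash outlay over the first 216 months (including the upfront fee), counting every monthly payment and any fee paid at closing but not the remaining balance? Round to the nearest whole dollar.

$191,040

At 8.20% the monthly rate is 0.0068333, so the payment is 103,900 × 0.0068333 / (1 − 1.0068333^−240) = $882.04.
Total outlay = 216 × $882.04 + $519.50 = $191,040.14.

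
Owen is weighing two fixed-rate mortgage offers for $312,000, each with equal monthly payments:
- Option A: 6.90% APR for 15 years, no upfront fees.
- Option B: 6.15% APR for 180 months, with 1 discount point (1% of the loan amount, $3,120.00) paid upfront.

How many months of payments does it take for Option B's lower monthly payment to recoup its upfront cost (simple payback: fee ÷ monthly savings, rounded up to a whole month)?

25 months

Option A: monthly rate = 6.9%/12 = 0.0057500; payment = 312,000 × 0.0057500 / (1 − (1+0.0057500)^−180) = $2,786.93.
Option B: at 6.15% the monthly rate is 0.0051250, so the payment is 312,000 × 0.0051250 / (1 − 1.0051250^−180) = $2,658.18.
Monthly savings = $2,786.93 − $2,658.18 = $128.75.
Break-even = $3,120.00 / $128.75 = 24.23 → 25 months.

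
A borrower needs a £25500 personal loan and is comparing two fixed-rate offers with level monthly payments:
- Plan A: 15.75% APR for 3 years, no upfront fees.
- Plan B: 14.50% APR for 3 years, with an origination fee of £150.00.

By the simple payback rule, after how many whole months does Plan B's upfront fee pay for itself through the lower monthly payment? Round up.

Plan A: monthly rate = 15.75%/12 = 0.0131250; payment = 25,500 × 0.0131250 / (1 − (1+0.0131250)^−36) = £893.36.
Plan B: monthly rate = 14.5%/12 = 0.0120833; payment = 25,500 × 0.0120833 / (1 − (1+0.0120833)^−36) = £877.73.
Monthly savings = £893.36 − £877.73 = £15.63.
Break-even = £150.00 / £15.63 = 9.60 → 10 months.

10 months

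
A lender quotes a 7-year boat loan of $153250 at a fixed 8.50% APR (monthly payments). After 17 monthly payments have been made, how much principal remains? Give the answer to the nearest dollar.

$129,107

With monthly rate i = 8.5%/12 = 0.0070833, the balance after k of n payments is P · [(1+i)^n − (1+i)^k] / [(1+i)^n − 1].
(1+0.0070833)^84 = 1.80923229 and (1+0.0070833)^17 = 1.12748805, so the balance is 153,250 × (1.80923229 − 1.12748805) / (1.80923229 − 1) = $129,106.69.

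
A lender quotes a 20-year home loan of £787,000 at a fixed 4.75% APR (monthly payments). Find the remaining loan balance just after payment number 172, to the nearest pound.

£302,677

With monthly rate i = 4.75%/12 = 0.0039583, the balance after k of n payments is P · [(1+i)^n − (1+i)^k] / [(1+i)^n − 1].
(1+0.0039583)^240 = 2.58086532 and (1+0.0039583)^172 = 1.97287012, so the balance is 787,000 × (2.58086532 − 1.97287012) / (2.58086532 − 1) = £302,677.41.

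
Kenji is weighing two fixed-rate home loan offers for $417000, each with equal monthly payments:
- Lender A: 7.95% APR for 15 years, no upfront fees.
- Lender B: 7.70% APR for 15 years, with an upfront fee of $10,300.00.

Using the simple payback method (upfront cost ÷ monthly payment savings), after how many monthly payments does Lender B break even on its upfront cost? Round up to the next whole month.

173 months

Lender A: at 7.95% the monthly rate is 0.0066250, so the payment is 417,000 × 0.0066250 / (1 − 1.0066250^−180) = $3,973.04.
Lender B: at 7.70% the monthly rate is 0.0064167, so the payment is 417,000 × 0.0064167 / (1 − 1.0064167^−180) = $3,913.19.
Monthly savings = $3,973.04 − $3,913.19 = $59.85.
Break-even = $10,300.00 / $59.85 = 172.10 → 173 months.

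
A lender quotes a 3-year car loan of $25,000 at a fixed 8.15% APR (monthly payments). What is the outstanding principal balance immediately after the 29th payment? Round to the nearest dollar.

With monthly rate i = 8.15%/12 = 0.0067917, the balance after k of n payments is P · [(1+i)^n − (1+i)^k] / [(1+i)^n − 1].
(1+0.0067917)^36 = 1.27592762 and (1+0.0067917)^29 = 1.21688280, so the balance is 25,000 × (1.27592762 − 1.21688280) / (1.27592762 − 1) = $5,349.67.

$5,350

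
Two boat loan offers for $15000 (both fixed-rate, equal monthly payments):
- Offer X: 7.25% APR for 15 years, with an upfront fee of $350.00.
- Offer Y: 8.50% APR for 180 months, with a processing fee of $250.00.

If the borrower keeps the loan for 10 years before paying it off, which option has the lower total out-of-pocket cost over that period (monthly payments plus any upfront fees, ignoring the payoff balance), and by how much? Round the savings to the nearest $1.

Offer X: monthly rate = 7.25%/12 = 0.0060417; payment = 15,000 × 0.0060417 / (1 − (1+0.0060417)^−180) = $136.93.
Offer Y: monthly rate = 8.5%/12 = 0.0070833; payment = 15,000 × 0.0070833 / (1 − (1+0.0070833)^−180) = $147.71.
Over 120 months: Offer X costs 120 × $136.93 + $350.00 = $16,781.60; Offer Y costs 120 × $147.71 + $250.00 = $17,975.20.
Offer X is cheaper by $17,975.20 − $16,781.60 = $1,193.60.

Offer X by $1,194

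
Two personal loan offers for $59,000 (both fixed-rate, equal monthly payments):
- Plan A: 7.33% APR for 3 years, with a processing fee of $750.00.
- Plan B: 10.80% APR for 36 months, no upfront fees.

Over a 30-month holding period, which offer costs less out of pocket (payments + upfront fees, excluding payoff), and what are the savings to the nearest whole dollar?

Plan A by $2,110

Plan A: at 7.33% the monthly rate is 0.0061083, so the payment is 59,000 × 0.0061083 / (1 − 1.0061083^−36) = $1,830.66.
Plan B: monthly rate = 10.8%/12 = 0.0090000; payment = 59,000 × 0.0090000 / (1 − (1+0.0090000)^−36) = $1,926.00.
Over 30 months: Plan A costs 30 × $1,830.66 + $750.00 = $55,669.80; Plan B costs 30 × $1,926.00 = $57,780.00.
Plan A is cheaper by $57,780.00 − $55,669.80 = $2,110.20.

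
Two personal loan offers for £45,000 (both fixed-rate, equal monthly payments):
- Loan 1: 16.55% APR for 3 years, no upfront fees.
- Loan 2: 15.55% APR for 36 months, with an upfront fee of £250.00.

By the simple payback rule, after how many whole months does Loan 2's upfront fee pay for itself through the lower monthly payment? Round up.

Loan 1: at 16.55% the monthly rate is 0.0137917, so the payment is 45,000 × 0.0137917 / (1 − 1.0137917^−36) = £1,594.31.
Loan 2: at 15.55% the monthly rate is 0.0129583, so the payment is 45,000 × 0.0129583 / (1 − 1.0129583^−36) = £1,572.09.
Monthly savings = £1,594.31 − £1,572.09 = £22.22.
Break-even = £250.00 / £22.22 = 11.25 → 12 months.

12 months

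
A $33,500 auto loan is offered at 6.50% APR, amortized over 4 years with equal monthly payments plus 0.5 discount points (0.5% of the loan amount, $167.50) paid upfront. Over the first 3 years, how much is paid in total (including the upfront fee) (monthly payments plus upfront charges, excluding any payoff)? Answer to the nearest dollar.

At 6.50% the monthly rate is 0.0054167, so the payment is 33,500 × 0.0054167 / (1 − 1.0054167^−48) = $794.45.
Total outlay = 36 × $794.45 + $167.50 = $28,767.70.

$28,768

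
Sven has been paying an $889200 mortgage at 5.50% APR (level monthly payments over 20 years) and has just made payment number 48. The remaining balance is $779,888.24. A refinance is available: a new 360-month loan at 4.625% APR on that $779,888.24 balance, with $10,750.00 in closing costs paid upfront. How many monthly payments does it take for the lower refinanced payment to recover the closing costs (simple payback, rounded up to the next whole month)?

Current payment = 889,200 × 5.5%/12 / (1 − (1+0.0045833)^−240) = $6,116.69.
Refinanced payment = 779,888.24 × 0.0038542 / (1 − (1+0.0038542)^−360) = $4,009.71.
Monthly savings = $6,116.69 − $4,009.71 = $2,106.98.
Break-even = $10,750.00 / $2,106.98 = 5.10 → 6 months.

6 months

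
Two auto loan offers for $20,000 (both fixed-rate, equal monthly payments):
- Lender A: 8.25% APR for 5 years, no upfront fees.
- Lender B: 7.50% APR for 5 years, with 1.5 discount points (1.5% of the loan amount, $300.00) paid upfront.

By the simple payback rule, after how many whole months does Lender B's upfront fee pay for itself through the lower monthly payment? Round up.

Lender A: at 8.25% the monthly rate is 0.0068750, so the payment is 20,000 × 0.0068750 / (1 − 1.0068750^−60) = $407.93.
Lender B: at 7.50% the monthly rate is 0.0062500, so the payment is 20,000 × 0.0062500 / (1 − 1.0062500^−60) = $400.76.
Monthly savings = $407.93 − $400.76 = $7.17.
Break-even = $300.00 / $7.17 = 41.84 → 42 months.

42 months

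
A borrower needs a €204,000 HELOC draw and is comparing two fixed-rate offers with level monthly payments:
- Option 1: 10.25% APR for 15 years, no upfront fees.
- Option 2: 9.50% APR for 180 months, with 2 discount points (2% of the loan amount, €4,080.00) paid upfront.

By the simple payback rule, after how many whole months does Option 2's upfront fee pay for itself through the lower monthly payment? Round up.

Option 1: at 10.25% the monthly rate is 0.0085417, so the payment is 204,000 × 0.0085417 / (1 − 1.0085417^−180) = €2,223.50.
Option 2: at 9.50% the monthly rate is 0.0079167, so the payment is 204,000 × 0.0079167 / (1 − 1.0079167^−180) = €2,130.22.
Monthly savings = €2,223.50 − €2,130.22 = €93.28.
Break-even = €4,080.00 / €93.28 = 43.74 → 44 months.

44 months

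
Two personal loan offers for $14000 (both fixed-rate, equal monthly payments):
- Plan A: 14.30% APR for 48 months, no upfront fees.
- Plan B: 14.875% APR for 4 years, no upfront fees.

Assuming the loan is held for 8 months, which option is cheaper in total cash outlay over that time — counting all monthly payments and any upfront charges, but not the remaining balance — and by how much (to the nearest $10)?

Plan A by $30

Plan A: monthly rate = 14.3%/12 = 0.0119167; payment = 14,000 × 0.0119167 / (1 − (1+0.0119167)^−48) = $384.68.
Plan B: at 14.875% the monthly rate is 0.0123958, so the payment is 14,000 × 0.0123958 / (1 − 1.0123958^−48) = $388.74.
Over 8 months: Plan A costs 8 × $384.68 = $3,077.44; Plan B costs 8 × $388.74 = $3,109.92.
Plan A is cheaper by $3,109.92 − $3,077.44 = $32.48.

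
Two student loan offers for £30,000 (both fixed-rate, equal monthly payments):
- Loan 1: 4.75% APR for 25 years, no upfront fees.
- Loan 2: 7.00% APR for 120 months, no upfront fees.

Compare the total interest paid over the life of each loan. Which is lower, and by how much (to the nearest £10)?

Loan 2 by £9,510

Loan 1: at 4.75% the monthly rate is 0.0039583, so the payment is 30,000 × 0.0039583 / (1 − 1.0039583^−300) = £171.04.
Total interest on Loan 1 = 300 × £171.04 − £30,000 = £21,312.00.
Loan 2: monthly rate = 7%/12 = 0.0058333; payment = 30,000 × 0.0058333 / (1 − (1+0.0058333)^−120) = £348.33.
Total interest on Loan 2 = 120 × £348.33 − £30,000 = £11,799.60.
Loan 2 is lower by £9,512.40.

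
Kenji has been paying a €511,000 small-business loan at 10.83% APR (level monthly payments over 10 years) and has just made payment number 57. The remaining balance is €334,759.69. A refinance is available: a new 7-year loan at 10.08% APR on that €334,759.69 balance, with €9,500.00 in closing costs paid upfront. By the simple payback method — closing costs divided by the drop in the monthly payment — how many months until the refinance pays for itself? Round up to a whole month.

7 months

Current payment = 511,000 × 10.83%/12 / (1 − (1+0.0090250)^−120) = €6,989.94.
Refinanced payment = 334,759.69 × 0.0084000 / (1 − (1+0.0084000)^−84) = €5,571.25.
Monthly savings = €6,989.94 − €5,571.25 = €1,418.69.
Break-even = €9,500.00 / €1,418.69 = 6.70 → 7 months.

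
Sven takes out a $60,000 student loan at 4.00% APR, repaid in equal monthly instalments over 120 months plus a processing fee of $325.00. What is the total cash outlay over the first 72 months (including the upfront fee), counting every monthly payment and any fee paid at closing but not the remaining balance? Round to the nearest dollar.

$44,063

Monthly rate = 4%/12 = 0.0033333; payment = 60,000 × 0.0033333 / (1 − (1+0.0033333)^−120) = $607.47.
Total outlay = 72 × $607.47 + $325.00 = $44,062.84.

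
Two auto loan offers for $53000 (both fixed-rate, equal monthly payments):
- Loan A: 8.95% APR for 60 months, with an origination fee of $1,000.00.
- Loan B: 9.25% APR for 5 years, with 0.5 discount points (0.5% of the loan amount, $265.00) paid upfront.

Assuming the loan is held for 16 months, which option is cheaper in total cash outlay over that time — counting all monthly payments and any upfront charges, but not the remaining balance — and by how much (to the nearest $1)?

Loan B by $611

Loan A: monthly rate = 8.95%/12 = 0.0074583; payment = 53,000 × 0.0074583 / (1 − (1+0.0074583)^−60) = $1,098.91.
Loan B: at 9.25% the monthly rate is 0.0077083, so the payment is 53,000 × 0.0077083 / (1 − 1.0077083^−60) = $1,106.63.
Over 16 months: Loan A costs 16 × $1,098.91 + $1,000.00 = $18,582.56; Loan B costs 16 × $1,106.63 + $265.00 = $17,971.08.
Loan B is cheaper by $18,582.56 − $17,971.08 = $611.48.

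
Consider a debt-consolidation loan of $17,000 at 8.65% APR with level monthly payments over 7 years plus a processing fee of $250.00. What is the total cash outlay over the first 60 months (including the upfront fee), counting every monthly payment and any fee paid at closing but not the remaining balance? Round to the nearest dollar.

$16,480

At 8.65% the monthly rate is 0.0072083, so the payment is 17,000 × 0.0072083 / (1 − 1.0072083^−84) = $270.50.
Total outlay = 60 × $270.50 + $250.00 = $16,480.00.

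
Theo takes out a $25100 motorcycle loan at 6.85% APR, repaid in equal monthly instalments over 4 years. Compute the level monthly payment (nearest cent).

Monthly rate = 6.85%/12 = 0.0057083; payment = 25,100 × 0.0057083 / (1 − (1+0.0057083)^−48) = $599.31.

$599.31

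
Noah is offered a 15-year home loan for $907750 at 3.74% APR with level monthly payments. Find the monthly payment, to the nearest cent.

Monthly rate = 3.74%/12 = 0.0031167; payment = 907,750 × 0.0031167 / (1 − (1+0.0031167)^−180) = $6,596.86.

$6,596.86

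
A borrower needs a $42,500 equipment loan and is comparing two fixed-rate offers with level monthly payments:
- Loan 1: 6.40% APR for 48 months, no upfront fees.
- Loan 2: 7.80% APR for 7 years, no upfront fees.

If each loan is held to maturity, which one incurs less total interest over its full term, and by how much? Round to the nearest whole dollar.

Loan 1 by $7,003

Loan 1: at 6.40% the monthly rate is 0.0053333, so the payment is 42,500 × 0.0053333 / (1 − 1.0053333^−48) = $1,005.93.
Total interest on Loan 1 = 48 × $1,005.93 − $42,500 = $5,784.64.
Loan 2: monthly rate = 7.8%/12 = 0.0065000; payment = 42,500 × 0.0065000 / (1 − (1+0.0065000)^−84) = $658.19.
Total interest on Loan 2 = 84 × $658.19 − $42,500 = $12,787.96.
Loan 1 is lower by $7,003.32.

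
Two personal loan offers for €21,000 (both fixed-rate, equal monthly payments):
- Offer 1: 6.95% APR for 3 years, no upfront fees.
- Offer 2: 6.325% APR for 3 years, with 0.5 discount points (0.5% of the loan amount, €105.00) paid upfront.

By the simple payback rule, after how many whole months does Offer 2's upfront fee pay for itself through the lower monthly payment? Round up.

18 months

Offer 1: monthly rate = 6.95%/12 = 0.0057917; payment = 21,000 × 0.0057917 / (1 − (1+0.0057917)^−36) = €647.94.
Offer 2: monthly rate = 6.325%/12 = 0.0052708; payment = 21,000 × 0.0052708 / (1 − (1+0.0052708)^−36) = €641.96.
Monthly savings = €647.94 − €641.96 = €5.98.
Break-even = €105.00 / €5.98 = 17.56 → 18 months.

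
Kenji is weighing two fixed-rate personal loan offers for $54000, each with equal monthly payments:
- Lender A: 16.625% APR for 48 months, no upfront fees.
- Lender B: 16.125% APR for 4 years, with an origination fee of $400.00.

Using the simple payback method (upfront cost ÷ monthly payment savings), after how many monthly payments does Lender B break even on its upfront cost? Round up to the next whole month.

Lender A: at 16.625% the monthly rate is 0.0138542, so the payment is 54,000 × 0.0138542 / (1 − 1.0138542^−48) = $1,547.72.
Lender B: monthly rate = 16.125%/12 = 0.0134375; payment = 54,000 × 0.0134375 / (1 − (1+0.0134375)^−48) = $1,533.83.
Monthly savings = $1,547.72 − $1,533.83 = $13.89.
Break-even = $400.00 / $13.89 = 28.80 → 29 months.

29 months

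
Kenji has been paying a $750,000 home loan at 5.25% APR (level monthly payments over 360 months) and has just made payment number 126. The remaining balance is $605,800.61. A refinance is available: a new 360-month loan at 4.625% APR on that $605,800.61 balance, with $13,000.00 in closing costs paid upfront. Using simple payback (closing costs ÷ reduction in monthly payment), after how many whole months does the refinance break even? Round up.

13 months

Current payment = 750,000 × 5.25%/12 / (1 − (1+0.0043750)^−360) = $4,141.53.
Refinanced payment = 605,800.61 × 0.0038542 / (1 − (1+0.0038542)^−360) = $3,114.66.
Monthly savings = $4,141.53 − $3,114.66 = $1,026.87.
Break-even = $13,000.00 / $1,026.87 = 12.66 → 13 months.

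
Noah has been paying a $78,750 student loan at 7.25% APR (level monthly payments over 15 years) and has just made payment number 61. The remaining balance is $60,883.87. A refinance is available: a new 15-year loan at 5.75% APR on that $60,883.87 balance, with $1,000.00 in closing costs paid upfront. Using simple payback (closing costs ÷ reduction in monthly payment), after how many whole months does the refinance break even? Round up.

5 months

Current payment = 78,750 × 7.25%/12 / (1 − (1+0.0060417)^−180) = $718.88.
Refinanced payment = 60,883.87 × 0.0047917 / (1 − (1+0.0047917)^−180) = $505.59.
Monthly savings = $718.88 − $505.59 = $213.29.
Break-even = $1,000.00 / $213.29 = 4.69 → 5 months.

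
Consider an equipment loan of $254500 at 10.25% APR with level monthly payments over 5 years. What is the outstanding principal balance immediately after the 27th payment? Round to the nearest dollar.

With monthly rate i = 10.25%/12 = 0.0085417, the balance after k of n payments is P · [(1+i)^n − (1+i)^k] / [(1+i)^n − 1].
(1+0.0085417)^60 = 1.66583014 and (1+0.0085417)^27 = 1.25815406, so the balance is 254,500 × (1.66583014 − 1.25815406) / (1.66583014 − 1) = $155,825.87.

$155,826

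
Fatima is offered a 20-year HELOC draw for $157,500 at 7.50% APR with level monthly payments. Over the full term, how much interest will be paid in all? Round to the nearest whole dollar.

$147,014

At 7.50% the monthly rate is 0.0062500, so the payment is 157,500 × 0.0062500 / (1 − 1.0062500^−240) = $1,268.81.
Total paid = 240 × $1,268.81 = $304,514.40; interest = $304,514.40 − $157,500 = $147,014.40.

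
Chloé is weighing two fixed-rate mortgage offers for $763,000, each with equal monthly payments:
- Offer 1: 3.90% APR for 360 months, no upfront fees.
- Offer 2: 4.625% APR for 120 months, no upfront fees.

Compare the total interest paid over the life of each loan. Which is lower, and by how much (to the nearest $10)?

Offer 1: at 3.90% the monthly rate is 0.0032500, so the payment is 763,000 × 0.0032500 / (1 − 1.0032500^−360) = $3,598.83.
Total interest on Offer 1 = 360 × $3,598.83 − $763,000 = $532,578.80.
Offer 2: monthly rate = 4.625%/12 = 0.0038542; payment = 763,000 × 0.0038542 / (1 − (1+0.0038542)^−120) = $7,953.67.
Total interest on Offer 2 = 120 × $7,953.67 − $763,000 = $191,440.40.
Offer 2 is lower by $341,138.40.

Offer 2 by $341,140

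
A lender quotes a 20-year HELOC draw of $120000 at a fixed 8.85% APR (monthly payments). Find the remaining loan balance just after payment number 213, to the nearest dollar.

$26,063

With monthly rate i = 8.85%/12 = 0.0073750, the balance after k of n payments is P · [(1+i)^n − (1+i)^k] / [(1+i)^n − 1].
(1+0.0073750)^240 = 5.83284596 and (1+0.0073750)^213 = 4.78320451, so the balance is 120,000 × (5.83284596 − 4.78320451) / (5.83284596 − 1) = $26,062.69.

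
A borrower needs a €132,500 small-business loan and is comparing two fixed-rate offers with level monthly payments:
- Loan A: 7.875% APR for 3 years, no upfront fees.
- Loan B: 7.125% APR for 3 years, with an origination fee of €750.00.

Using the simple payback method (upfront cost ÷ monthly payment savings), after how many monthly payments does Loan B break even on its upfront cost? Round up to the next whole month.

17 months

Loan A: at 7.875% the monthly rate is 0.0065625, so the payment is 132,500 × 0.0065625 / (1 − 1.0065625^−36) = €4,144.43.
Loan B: monthly rate = 7.125%/12 = 0.0059375; payment = 132,500 × 0.0059375 / (1 − (1+0.0059375)^−36) = €4,098.79.
Monthly savings = €4,144.43 − €4,098.79 = €45.64.
Break-even = €750.00 / €45.64 = 16.43 → 17 months.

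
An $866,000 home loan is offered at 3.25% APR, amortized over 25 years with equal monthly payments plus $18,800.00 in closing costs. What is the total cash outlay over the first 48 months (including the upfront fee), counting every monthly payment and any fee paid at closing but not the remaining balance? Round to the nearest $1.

$221,368

At 3.25% the monthly rate is 0.0027083, so the payment is 866,000 × 0.0027083 / (1 − 1.0027083^−300) = $4,220.16.
Total outlay = 48 × $4,220.16 + $18,800.00 = $221,367.68.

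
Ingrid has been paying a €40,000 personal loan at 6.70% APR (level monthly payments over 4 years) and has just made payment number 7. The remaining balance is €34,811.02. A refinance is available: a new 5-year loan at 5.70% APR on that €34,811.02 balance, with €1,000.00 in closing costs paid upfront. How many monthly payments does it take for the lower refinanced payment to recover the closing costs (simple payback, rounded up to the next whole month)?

4 months

Current payment = 40,000 × 6.7%/12 / (1 − (1+0.0055833)^−48) = €952.29.
Refinanced payment = 34,811.02 × 0.0047500 / (1 − (1+0.0047500)^−60) = €668.15.
Monthly savings = €952.29 − €668.15 = €284.14.
Break-even = €1,000.00 / €284.14 = 3.52 → 4 months.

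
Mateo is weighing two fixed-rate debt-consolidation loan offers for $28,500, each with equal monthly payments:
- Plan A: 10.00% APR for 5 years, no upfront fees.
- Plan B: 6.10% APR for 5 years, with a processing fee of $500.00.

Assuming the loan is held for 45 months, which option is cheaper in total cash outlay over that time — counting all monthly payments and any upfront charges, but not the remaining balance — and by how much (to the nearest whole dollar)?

Plan A: at 10.00% the monthly rate is 0.0083333, so the payment is 28,500 × 0.0083333 / (1 − 1.0083333^−60) = $605.54.
Plan B: at 6.10% the monthly rate is 0.0050833, so the payment is 28,500 × 0.0050833 / (1 − 1.0050833^−60) = $552.31.
Over 45 months: Plan A costs 45 × $605.54 = $27,249.30; Plan B costs 45 × $552.31 + $500.00 = $25,353.95.
Plan B is cheaper by $27,249.30 − $25,353.95 = $1,895.35.

Plan B by $1,895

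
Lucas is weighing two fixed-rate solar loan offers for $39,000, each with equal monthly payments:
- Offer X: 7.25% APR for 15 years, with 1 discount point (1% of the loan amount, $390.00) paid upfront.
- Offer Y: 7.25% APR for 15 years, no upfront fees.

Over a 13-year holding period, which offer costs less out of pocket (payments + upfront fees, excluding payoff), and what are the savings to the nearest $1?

Offer X: at 7.25% the monthly rate is 0.0060417, so the payment is 39,000 × 0.0060417 / (1 − 1.0060417^−180) = $356.02.
Offer Y: at 7.25% the monthly rate is 0.0060417, so the payment is 39,000 × 0.0060417 / (1 − 1.0060417^−180) = $356.02.
Over 156 months: Offer X costs 156 × $356.02 + $390.00 = $55,929.12; Offer Y costs 156 × $356.02 = $55,539.12.
Offer Y is cheaper by $55,929.12 − $55,539.12 = $390.00.

Offer Y by $390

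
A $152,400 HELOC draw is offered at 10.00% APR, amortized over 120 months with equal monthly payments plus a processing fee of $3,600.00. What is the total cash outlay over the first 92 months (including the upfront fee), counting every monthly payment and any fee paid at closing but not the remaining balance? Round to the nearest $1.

$188,886

At 10.00% the monthly rate is 0.0083333, so the payment is 152,400 × 0.0083333 / (1 − 1.0083333^−120) = $2,013.98.
Total outlay = 92 × $2,013.98 + $3,600.00 = $188,886.16.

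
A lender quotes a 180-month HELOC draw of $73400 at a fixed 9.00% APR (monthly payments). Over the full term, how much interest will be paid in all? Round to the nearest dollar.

$60,605

At 9.00% the monthly rate is 0.0075000, so the payment is 73,400 × 0.0075000 / (1 − 1.0075000^−180) = $744.47.
Total paid = 180 × $744.47 = $134,004.60; interest = $134,004.60 − $73,400 = $60,604.60.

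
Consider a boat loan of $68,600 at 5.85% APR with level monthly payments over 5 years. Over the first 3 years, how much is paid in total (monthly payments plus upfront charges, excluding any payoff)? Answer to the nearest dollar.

$47,572

At 5.85% the monthly rate is 0.0048750, so the payment is 68,600 × 0.0048750 / (1 − 1.0048750^−60) = $1,321.45.
Total outlay = 36 × $1,321.45 = $47,572.20.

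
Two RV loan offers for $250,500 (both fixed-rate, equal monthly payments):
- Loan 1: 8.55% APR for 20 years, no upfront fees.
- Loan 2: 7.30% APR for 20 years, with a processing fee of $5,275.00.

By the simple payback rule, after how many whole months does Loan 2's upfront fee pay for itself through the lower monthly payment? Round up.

Loan 1: at 8.55% the monthly rate is 0.0071250, so the payment is 250,500 × 0.0071250 / (1 − 1.0071250^−240) = $2,181.83.
Loan 2: monthly rate = 7.3%/12 = 0.0060833; payment = 250,500 × 0.0060833 / (1 − (1+0.0060833)^−240) = $1,987.49.
Monthly savings = $2,181.83 − $1,987.49 = $194.34.
Break-even = $5,275.00 / $194.34 = 27.14 → 28 months.

28 months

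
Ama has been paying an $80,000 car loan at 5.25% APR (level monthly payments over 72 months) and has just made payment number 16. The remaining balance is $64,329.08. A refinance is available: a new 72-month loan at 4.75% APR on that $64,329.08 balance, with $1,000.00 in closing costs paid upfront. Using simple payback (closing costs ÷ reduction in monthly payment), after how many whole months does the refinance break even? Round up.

Current payment = 80,000 × 5.25%/12 / (1 − (1+0.0043750)^−72) = $1,297.69.
Refinanced payment = 64,329.08 × 0.0039583 / (1 − (1+0.0039583)^−72) = $1,028.57.
Monthly savings = $1,297.69 − $1,028.57 = $269.12.
Break-even = $1,000.00 / $269.12 = 3.72 → 4 months.

4 months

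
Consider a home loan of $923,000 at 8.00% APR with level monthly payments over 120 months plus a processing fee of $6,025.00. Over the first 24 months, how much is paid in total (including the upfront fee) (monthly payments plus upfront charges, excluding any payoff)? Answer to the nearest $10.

Monthly rate = 8%/12 = 0.0066667; payment = 923,000 × 0.0066667 / (1 − (1+0.0066667)^−120) = $11,198.54.
Total outlay = 24 × $11,198.54 + $6,025.00 = $274,789.96.

$274,790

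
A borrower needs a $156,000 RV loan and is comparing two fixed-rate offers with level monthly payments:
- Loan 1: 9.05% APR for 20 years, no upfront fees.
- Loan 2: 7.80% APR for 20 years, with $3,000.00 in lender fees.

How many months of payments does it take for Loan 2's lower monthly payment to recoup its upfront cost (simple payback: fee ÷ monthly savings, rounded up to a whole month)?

Loan 1: monthly rate = 9.05%/12 = 0.0075417; payment = 156,000 × 0.0075417 / (1 − (1+0.0075417)^−240) = $1,408.59.
Loan 2: monthly rate = 7.8%/12 = 0.0065000; payment = 156,000 × 0.0065000 / (1 − (1+0.0065000)^−240) = $1,285.50.
Monthly savings = $1,408.59 − $1,285.50 = $123.09.
Break-even = $3,000.00 / $123.09 = 24.37 → 25 months.

25 months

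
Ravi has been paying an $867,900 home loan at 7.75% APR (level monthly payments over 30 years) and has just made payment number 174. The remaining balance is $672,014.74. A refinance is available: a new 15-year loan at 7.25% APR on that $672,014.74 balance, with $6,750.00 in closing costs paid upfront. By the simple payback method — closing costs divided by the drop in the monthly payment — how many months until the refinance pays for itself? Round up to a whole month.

Current payment = 867,900 × 7.75%/12 / (1 − (1+0.0064583)^−360) = $6,217.74.
Refinanced payment = 672,014.74 × 0.0060417 / (1 − (1+0.0060417)^−180) = $6,134.57.
Monthly savings = $6,217.74 − $6,134.57 = $83.17.
Break-even = $6,750.00 / $83.17 = 81.16 → 82 months.

82 months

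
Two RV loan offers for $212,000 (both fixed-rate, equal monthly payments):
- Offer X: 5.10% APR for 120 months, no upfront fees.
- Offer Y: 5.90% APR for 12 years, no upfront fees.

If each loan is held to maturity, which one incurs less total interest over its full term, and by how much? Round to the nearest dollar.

Offer X by $25,254

Offer X: monthly rate = 5.1%/12 = 0.0042500; payment = 212,000 × 0.0042500 / (1 − (1+0.0042500)^−120) = $2,258.97.
Total interest on Offer X = 120 × $2,258.97 − $212,000 = $59,076.40.
Offer Y: at 5.90% the monthly rate is 0.0049167, so the payment is 212,000 × 0.0049167 / (1 − 1.0049167^−144) = $2,057.85.
Total interest on Offer Y = 144 × $2,057.85 − $212,000 = $84,330.40.
Offer X is lower by $25,254.00.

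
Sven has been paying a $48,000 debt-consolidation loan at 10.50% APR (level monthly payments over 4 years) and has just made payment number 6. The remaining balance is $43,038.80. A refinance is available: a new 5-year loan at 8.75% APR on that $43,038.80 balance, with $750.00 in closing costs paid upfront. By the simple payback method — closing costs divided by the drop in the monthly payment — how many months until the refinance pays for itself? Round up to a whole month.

Current payment = 48,000 × 10.5%/12 / (1 − (1+0.0087500)^−48) = $1,228.96.
Refinanced payment = 43,038.80 × 0.0072917 / (1 − (1+0.0072917)^−60) = $888.20.
Monthly savings = $1,228.96 − $888.20 = $340.76.
Break-even = $750.00 / $340.76 = 2.20 → 3 months.

3 months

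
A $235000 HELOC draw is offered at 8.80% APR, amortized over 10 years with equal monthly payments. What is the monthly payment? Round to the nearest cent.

At 8.80% the monthly rate is 0.0073333, so the payment is 235,000 × 0.0073333 / (1 − 1.0073333^−120) = $2,951.50.

$2,951.50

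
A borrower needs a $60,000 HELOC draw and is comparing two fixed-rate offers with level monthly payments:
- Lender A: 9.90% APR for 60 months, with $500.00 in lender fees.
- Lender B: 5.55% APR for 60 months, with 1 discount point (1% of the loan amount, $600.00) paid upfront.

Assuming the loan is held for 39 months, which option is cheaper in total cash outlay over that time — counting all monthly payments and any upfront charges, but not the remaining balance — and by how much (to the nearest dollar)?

Lender B by $4,752

Lender A: at 9.90% the monthly rate is 0.0082500, so the payment is 60,000 × 0.0082500 / (1 − 1.0082500^−60) = $1,271.87.
Lender B: monthly rate = 5.55%/12 = 0.0046250; payment = 60,000 × 0.0046250 / (1 − (1+0.0046250)^−60) = $1,147.45.
Over 39 months: Lender A costs 39 × $1,271.87 + $500.00 = $50,102.93; Lender B costs 39 × $1,147.45 + $600.00 = $45,350.55.
Lender B is cheaper by $50,102.93 − $45,350.55 = $4,752.38.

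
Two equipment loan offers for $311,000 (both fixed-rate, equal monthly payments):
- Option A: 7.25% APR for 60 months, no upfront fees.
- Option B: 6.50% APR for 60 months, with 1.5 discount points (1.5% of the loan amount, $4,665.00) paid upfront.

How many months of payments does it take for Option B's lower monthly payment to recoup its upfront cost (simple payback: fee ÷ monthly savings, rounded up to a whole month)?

Option A: at 7.25% the monthly rate is 0.0060417, so the payment is 311,000 × 0.0060417 / (1 − 1.0060417^−60) = $6,194.92.
Option B: monthly rate = 6.5%/12 = 0.0054167; payment = 311,000 × 0.0054167 / (1 − (1+0.0054167)^−60) = $6,085.07.
Monthly savings = $6,194.92 − $6,085.07 = $109.85.
Break-even = $4,665.00 / $109.85 = 42.47 → 43 months.

43 months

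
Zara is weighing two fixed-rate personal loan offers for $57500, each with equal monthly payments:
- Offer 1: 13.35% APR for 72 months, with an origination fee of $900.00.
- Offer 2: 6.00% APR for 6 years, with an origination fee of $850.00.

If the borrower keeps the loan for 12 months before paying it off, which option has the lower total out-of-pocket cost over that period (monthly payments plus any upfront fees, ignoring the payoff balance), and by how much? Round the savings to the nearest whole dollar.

Offer 2 by $2,594

Offer 1: at 13.35% the monthly rate is 0.0111250, so the payment is 57,500 × 0.0111250 / (1 − 1.0111250^−72) = $1,164.91.
Offer 2: monthly rate = 6%/12 = 0.0050000; payment = 57,500 × 0.0050000 / (1 − (1+0.0050000)^−72) = $952.94.
Over 12 months: Offer 1 costs 12 × $1,164.91 + $900.00 = $14,878.92; Offer 2 costs 12 × $952.94 + $850.00 = $12,285.28.
Offer 2 is cheaper by $14,878.92 − $12,285.28 = $2,593.64.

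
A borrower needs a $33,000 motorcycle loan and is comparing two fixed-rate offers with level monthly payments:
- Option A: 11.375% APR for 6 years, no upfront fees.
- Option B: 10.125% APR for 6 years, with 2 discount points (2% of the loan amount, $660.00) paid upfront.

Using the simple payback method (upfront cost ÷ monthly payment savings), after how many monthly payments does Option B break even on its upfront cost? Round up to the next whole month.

32 months

Option A: monthly rate = 11.375%/12 = 0.0094792; payment = 33,000 × 0.0094792 / (1 − (1+0.0094792)^−72) = $634.48.
Option B: at 10.125% the monthly rate is 0.0084375, so the payment is 33,000 × 0.0084375 / (1 − 1.0084375^−72) = $613.43.
Monthly savings = $634.48 − $613.43 = $21.05.
Break-even = $660.00 / $21.05 = 31.35 → 32 months.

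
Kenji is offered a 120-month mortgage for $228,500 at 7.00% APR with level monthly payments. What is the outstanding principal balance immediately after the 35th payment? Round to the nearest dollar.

$177,404

With monthly rate i = 7%/12 = 0.0058333, the balance after k of n payments is P · [(1+i)^n − (1+i)^k] / [(1+i)^n − 1].
(1+0.0058333)^120 = 2.00966138 and (1+0.0058333)^35 = 1.22577523, so the balance is 228,500 × (2.00966138 − 1.22577523) / (2.00966138 − 1) = $177,404.02.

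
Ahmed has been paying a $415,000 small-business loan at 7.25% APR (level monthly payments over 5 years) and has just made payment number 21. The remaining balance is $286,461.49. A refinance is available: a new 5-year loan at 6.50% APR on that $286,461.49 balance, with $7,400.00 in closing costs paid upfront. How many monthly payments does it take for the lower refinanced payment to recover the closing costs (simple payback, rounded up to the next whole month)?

Current payment = 415,000 × 7.25%/12 / (1 − (1+0.0060417)^−60) = $8,266.53.
Refinanced payment = 286,461.49 × 0.0054167 / (1 − (1+0.0054167)^−60) = $5,604.95.
Monthly savings = $8,266.53 − $5,604.95 = $2,661.58.
Break-even = $7,400.00 / $2,661.58 = 2.78 → 3 months.

3 months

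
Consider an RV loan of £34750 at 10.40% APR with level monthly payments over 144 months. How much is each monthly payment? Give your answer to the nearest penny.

Monthly rate = 10.4%/12 = 0.0086667; payment = 34,750 × 0.0086667 / (1 − (1+0.0086667)^−144) = £423.36.

£423.36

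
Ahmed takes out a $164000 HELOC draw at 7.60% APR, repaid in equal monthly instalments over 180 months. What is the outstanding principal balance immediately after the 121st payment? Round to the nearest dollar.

With monthly rate i = 7.6%/12 = 0.0063333, the balance after k of n payments is P · [(1+i)^n − (1+i)^k] / [(1+i)^n − 1].
(1+0.0063333)^180 = 3.11554834 and (1+0.0063333)^121 = 2.14666786, so the balance is 164,000 × (3.11554834 − 2.14666786) / (3.11554834 − 1) = $75,108.85.

$75,109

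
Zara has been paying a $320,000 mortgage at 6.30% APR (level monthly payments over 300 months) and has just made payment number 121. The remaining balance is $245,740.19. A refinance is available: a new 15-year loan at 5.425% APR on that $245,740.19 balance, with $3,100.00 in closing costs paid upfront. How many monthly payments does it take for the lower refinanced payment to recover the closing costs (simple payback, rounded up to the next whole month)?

26 months

Current payment = 320,000 × 6.3%/12 / (1 − (1+0.0052500)^−300) = $2,120.84.
Refinanced payment = 245,740.19 × 0.0045208 / (1 − (1+0.0045208)^−180) = $1,998.14.
Monthly savings = $2,120.84 − $1,998.14 = $122.70.
Break-even = $3,100.00 / $122.70 = 25.26 → 26 months.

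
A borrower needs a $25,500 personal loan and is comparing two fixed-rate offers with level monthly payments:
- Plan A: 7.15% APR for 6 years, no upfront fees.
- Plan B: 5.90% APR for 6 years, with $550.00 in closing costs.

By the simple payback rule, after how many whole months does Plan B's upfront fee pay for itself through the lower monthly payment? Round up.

37 months

Plan A: at 7.15% the monthly rate is 0.0059583, so the payment is 25,500 × 0.0059583 / (1 − 1.0059583^−72) = $436.59.
Plan B: monthly rate = 5.9%/12 = 0.0049167; payment = 25,500 × 0.0049167 / (1 − (1+0.0049167)^−72) = $421.41.
Monthly savings = $436.59 − $421.41 = $15.18.
Break-even = $550.00 / $15.18 = 36.23 → 37 months.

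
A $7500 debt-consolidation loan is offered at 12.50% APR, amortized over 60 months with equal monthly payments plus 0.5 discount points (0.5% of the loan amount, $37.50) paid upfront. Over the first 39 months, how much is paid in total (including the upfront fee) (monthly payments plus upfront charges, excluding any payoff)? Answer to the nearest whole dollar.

$6,618

Monthly rate = 12.5%/12 = 0.0104167; payment = 7,500 × 0.0104167 / (1 − (1+0.0104167)^−60) = $168.73.
Total outlay = 39 × $168.73 + $37.50 = $6,617.97.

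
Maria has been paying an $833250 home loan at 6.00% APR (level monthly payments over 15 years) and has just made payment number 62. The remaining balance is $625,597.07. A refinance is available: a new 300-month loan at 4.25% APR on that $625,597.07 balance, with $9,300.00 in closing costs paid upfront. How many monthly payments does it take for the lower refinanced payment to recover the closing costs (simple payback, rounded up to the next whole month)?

Current payment = 833,250 × 6%/12 / (1 − (1+0.0050000)^−180) = $7,031.44.
Refinanced payment = 625,597.07 × 0.0035417 / (1 − (1+0.0035417)^−300) = $3,389.10.
Monthly savings = $7,031.44 − $3,389.10 = $3,642.34.
Break-even = $9,300.00 / $3,642.34 = 2.55 → 3 months.

3 months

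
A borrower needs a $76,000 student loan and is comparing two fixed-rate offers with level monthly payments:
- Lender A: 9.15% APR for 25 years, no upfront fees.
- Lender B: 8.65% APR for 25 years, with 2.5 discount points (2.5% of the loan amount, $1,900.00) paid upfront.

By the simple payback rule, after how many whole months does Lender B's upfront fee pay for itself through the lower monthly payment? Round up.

Lender A: monthly rate = 9.15%/12 = 0.0076250; payment = 76,000 × 0.0076250 / (1 − (1+0.0076250)^−300) = $645.61.
Lender B: at 8.65% the monthly rate is 0.0072083, so the payment is 76,000 × 0.0072083 / (1 − 1.0072083^−300) = $619.67.
Monthly savings = $645.61 − $619.67 = $25.94.
Break-even = $1,900.00 / $25.94 = 73.25 → 74 months.

74 months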